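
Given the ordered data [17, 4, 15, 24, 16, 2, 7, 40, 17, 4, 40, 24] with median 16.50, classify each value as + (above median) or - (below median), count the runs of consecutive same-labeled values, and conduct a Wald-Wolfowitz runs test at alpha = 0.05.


Step 1: Compute median = 16.50; label A = above, B = below.
Labels in order: ABBABBBAABAA  (n_A = 6, n_B = 6)
Step 2: Count runs R = 7.
Step 3: Under H0 (random ordering), E[R] = 2*n_A*n_B/(n_A+n_B) + 1 = 2*6*6/12 + 1 = 7.0000.
        Var[R] = 2*n_A*n_B*(2*n_A*n_B - n_A - n_B) / ((n_A+n_B)^2 * (n_A+n_B-1)) = 4320/1584 = 2.7273.
        SD[R] = 1.6514.
Step 4: R = E[R], so z = 0 with no continuity correction.
Step 5: Two-sided p-value via normal approximation = 2*(1 - Phi(|z|)) = 1.000000.
Step 6: alpha = 0.05. fail to reject H0.

R = 7, z = 0.0000, p = 1.000000, fail to reject H0.


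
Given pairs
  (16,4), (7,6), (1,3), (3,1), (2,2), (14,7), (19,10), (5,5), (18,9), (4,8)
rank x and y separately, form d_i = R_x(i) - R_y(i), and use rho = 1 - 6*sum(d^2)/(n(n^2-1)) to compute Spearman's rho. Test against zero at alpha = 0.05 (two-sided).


Step 1: Rank x and y separately (midranks; no ties here).
rank(x): 16->8, 7->6, 1->1, 3->3, 2->2, 14->7, 19->10, 5->5, 18->9, 4->4
rank(y): 4->4, 6->6, 3->3, 1->1, 2->2, 7->7, 10->10, 5->5, 9->9, 8->8
Step 2: d_i = R_x(i) - R_y(i); compute d_i^2.
  (8-4)^2=16, (6-6)^2=0, (1-3)^2=4, (3-1)^2=4, (2-2)^2=0, (7-7)^2=0, (10-10)^2=0, (5-5)^2=0, (9-9)^2=0, (4-8)^2=16
sum(d^2) = 40.
Step 3: rho = 1 - 6*40 / (10*(10^2 - 1)) = 1 - 240/990 = 0.757576.
Step 4: Under H0, t = rho * sqrt((n-2)/(1-rho^2)) = 3.2827 ~ t(8).
Step 5: Two-sided p-value from the t-distribution with 8 df = 0.011143.
Step 6: alpha = 0.05. reject H0.

rho = 0.7576, p = 0.011143, reject H0 at alpha = 0.05.


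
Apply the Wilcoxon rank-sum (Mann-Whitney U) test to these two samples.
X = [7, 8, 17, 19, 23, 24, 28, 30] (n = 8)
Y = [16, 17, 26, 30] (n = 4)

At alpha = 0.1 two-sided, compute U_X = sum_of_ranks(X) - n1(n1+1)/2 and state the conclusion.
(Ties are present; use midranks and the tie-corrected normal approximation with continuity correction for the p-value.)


Step 1: Combine and sort all 12 observations; assign midranks.
sorted (value, group): (7,X), (8,X), (16,Y), (17,X), (17,Y), (19,X), (23,X), (24,X), (26,Y), (28,X), (30,X), (30,Y)
ranks: 7->1, 8->2, 16->3, 17->4.5, 17->4.5, 19->6, 23->7, 24->8, 26->9, 28->10, 30->11.5, 30->11.5
Step 2: Rank sum for X: R1 = 1 + 2 + 4.5 + 6 + 7 + 8 + 10 + 11.5 = 50.
Step 3: U_X = R1 - n1(n1+1)/2 = 50 - 8*9/2 = 50 - 36 = 14.
       U_Y = n1*n2 - U_X = 32 - 14 = 18.
Step 4: Ties are present, so use the tie-corrected normal approximation (with continuity correction) for the p-value.
Step 5: p-value = 0.798215; compare to alpha = 0.1. fail to reject H0.

U_X = 14, p = 0.798215, fail to reject H0 at alpha = 0.1.


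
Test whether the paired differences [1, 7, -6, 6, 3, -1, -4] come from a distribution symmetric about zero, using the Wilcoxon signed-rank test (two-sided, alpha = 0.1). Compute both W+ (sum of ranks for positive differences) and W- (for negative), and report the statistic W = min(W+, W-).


Step 1: Drop any zero differences (none here) and take |d_i|.
|d| = [1, 7, 6, 6, 3, 1, 4]
Step 2: Midrank |d_i| (ties get averaged ranks).
ranks: |1|->1.5, |7|->7, |6|->5.5, |6|->5.5, |3|->3, |1|->1.5, |4|->4
Step 3: Attach original signs; sum ranks with positive sign and with negative sign.
W+ = 1.5 + 7 + 5.5 + 3 = 17
W- = 5.5 + 1.5 + 4 = 11
(Check: W+ + W- = 28 should equal n(n+1)/2 = 28.)
Step 4: Test statistic W = min(W+, W-) = 11.
Step 5: Ties in |d|, so use the tie-corrected normal approximation.
        E[W] = n(n+1)/4 = 7*8/4 = 14.
        Tie groups: |d|=1 (t=2), |d|=6 (t=2); sum(t^3 - t) = 12.
        Var[W] = n(n+1)(2n+1)/24 - sum(t^3-t)/48 = 840/24 - 12/48 = 34.75.
        z = (W - E[W]) / sqrt(Var[W]) = (11 - 14) / 5.8949 = -0.5089.
        Two-sided p = 2*Phi(z) = 0.610813.
Step 6: alpha = 0.1. fail to reject H0.

W+ = 17, W- = 11, W = min = 11, p = 0.610813, fail to reject H0.


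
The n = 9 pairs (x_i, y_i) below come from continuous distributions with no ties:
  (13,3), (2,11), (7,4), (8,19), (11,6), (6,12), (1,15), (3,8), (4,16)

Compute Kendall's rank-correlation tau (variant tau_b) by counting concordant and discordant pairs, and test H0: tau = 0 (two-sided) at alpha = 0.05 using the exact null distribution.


Step 1: Enumerate the 36 unordered pairs (i,j) with i<j and classify each by sign(x_j-x_i) * sign(y_j-y_i).
  (1,2):dx=-11,dy=+8->D; (1,3):dx=-6,dy=+1->D; (1,4):dx=-5,dy=+16->D; (1,5):dx=-2,dy=+3->D
  (1,6):dx=-7,dy=+9->D; (1,7):dx=-12,dy=+12->D; (1,8):dx=-10,dy=+5->D; (1,9):dx=-9,dy=+13->D
  (2,3):dx=+5,dy=-7->D; (2,4):dx=+6,dy=+8->C; (2,5):dx=+9,dy=-5->D; (2,6):dx=+4,dy=+1->C
  (2,7):dx=-1,dy=+4->D; (2,8):dx=+1,dy=-3->D; (2,9):dx=+2,dy=+5->C; (3,4):dx=+1,dy=+15->C
  (3,5):dx=+4,dy=+2->C; (3,6):dx=-1,dy=+8->D; (3,7):dx=-6,dy=+11->D; (3,8):dx=-4,dy=+4->D
  (3,9):dx=-3,dy=+12->D; (4,5):dx=+3,dy=-13->D; (4,6):dx=-2,dy=-7->C; (4,7):dx=-7,dy=-4->C
  (4,8):dx=-5,dy=-11->C; (4,9):dx=-4,dy=-3->C; (5,6):dx=-5,dy=+6->D; (5,7):dx=-10,dy=+9->D
  (5,8):dx=-8,dy=+2->D; (5,9):dx=-7,dy=+10->D; (6,7):dx=-5,dy=+3->D; (6,8):dx=-3,dy=-4->C
  (6,9):dx=-2,dy=+4->D; (7,8):dx=+2,dy=-7->D; (7,9):dx=+3,dy=+1->C; (8,9):dx=+1,dy=+8->C
Step 2: C = 12, D = 24, total pairs = 36.
Step 3: tau = (C - D)/(n(n-1)/2) = (12 - 24)/36 = -0.333333.
Step 4: Exact two-sided p-value (enumerate n! = 362880 permutations of y under H0): p = 0.259518.
Step 5: alpha = 0.05. fail to reject H0.

tau_b = -0.3333 (C=12, D=24), p = 0.259518, fail to reject H0.


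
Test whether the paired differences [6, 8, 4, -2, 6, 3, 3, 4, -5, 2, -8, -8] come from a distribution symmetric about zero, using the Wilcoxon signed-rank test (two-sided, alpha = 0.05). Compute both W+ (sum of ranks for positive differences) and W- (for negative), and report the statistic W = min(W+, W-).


Step 1: Drop any zero differences (none here) and take |d_i|.
|d| = [6, 8, 4, 2, 6, 3, 3, 4, 5, 2, 8, 8]
Step 2: Midrank |d_i| (ties get averaged ranks).
ranks: |6|->8.5, |8|->11, |4|->5.5, |2|->1.5, |6|->8.5, |3|->3.5, |3|->3.5, |4|->5.5, |5|->7, |2|->1.5, |8|->11, |8|->11
Step 3: Attach original signs; sum ranks with positive sign and with negative sign.
W+ = 8.5 + 11 + 5.5 + 8.5 + 3.5 + 3.5 + 5.5 + 1.5 = 47.5
W- = 1.5 + 7 + 11 + 11 = 30.5
(Check: W+ + W- = 78 should equal n(n+1)/2 = 78.)
Step 4: Test statistic W = min(W+, W-) = 30.5.
Step 5: Ties in |d|, so use the tie-corrected normal approximation.
        E[W] = n(n+1)/4 = 12*13/4 = 39.
        Tie groups: |d|=2 (t=2), |d|=3 (t=2), |d|=4 (t=2), |d|=6 (t=2), |d|=8 (t=3); sum(t^3 - t) = 48.
        Var[W] = n(n+1)(2n+1)/24 - sum(t^3-t)/48 = 3900/24 - 48/48 = 161.5.
        z = (W - E[W]) / sqrt(Var[W]) = (30.5 - 39) / 12.7083 = -0.6689.
        Two-sided p = 2*Phi(z) = 0.503587.
Step 6: alpha = 0.05. fail to reject H0.

W+ = 47.5, W- = 30.5, W = min = 30.5, p = 0.503587, fail to reject H0.


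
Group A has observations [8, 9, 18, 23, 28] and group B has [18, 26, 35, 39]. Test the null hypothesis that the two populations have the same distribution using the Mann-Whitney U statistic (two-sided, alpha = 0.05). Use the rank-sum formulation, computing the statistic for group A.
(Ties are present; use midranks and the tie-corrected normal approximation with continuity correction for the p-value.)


Step 1: Combine and sort all 9 observations; assign midranks.
sorted (value, group): (8,X), (9,X), (18,X), (18,Y), (23,X), (26,Y), (28,X), (35,Y), (39,Y)
ranks: 8->1, 9->2, 18->3.5, 18->3.5, 23->5, 26->6, 28->7, 35->8, 39->9
Step 2: Rank sum for X: R1 = 1 + 2 + 3.5 + 5 + 7 = 18.5.
Step 3: U_X = R1 - n1(n1+1)/2 = 18.5 - 5*6/2 = 18.5 - 15 = 3.5.
       U_Y = n1*n2 - U_X = 20 - 3.5 = 16.5.
Step 4: Ties are present, so use the tie-corrected normal approximation (with continuity correction) for the p-value.
Step 5: p-value = 0.139983; compare to alpha = 0.05. fail to reject H0.

U_X = 3.5, p = 0.139983, fail to reject H0 at alpha = 0.05.


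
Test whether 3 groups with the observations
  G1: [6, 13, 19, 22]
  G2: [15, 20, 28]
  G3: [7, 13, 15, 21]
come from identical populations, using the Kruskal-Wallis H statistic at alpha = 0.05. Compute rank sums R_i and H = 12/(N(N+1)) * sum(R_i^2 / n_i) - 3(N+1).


Step 1: Combine all N = 11 observations and assign midranks.
sorted (value, group, rank): (6,G1,1), (7,G3,2), (13,G1,3.5), (13,G3,3.5), (15,G2,5.5), (15,G3,5.5), (19,G1,7), (20,G2,8), (21,G3,9), (22,G1,10), (28,G2,11)
Step 2: Sum ranks within each group.
R_1 = 21.5 (n_1 = 4)
R_2 = 24.5 (n_2 = 3)
R_3 = 20 (n_3 = 4)
Step 3: H = 12/(N(N+1)) * sum(R_i^2/n_i) - 3(N+1)
     = 12/(11*12) * (21.5^2/4 + 24.5^2/3 + 20^2/4) - 3*12
     = 0.090909 * 415.646 - 36
     = 1.785985.
Step 4: Ties present; correction factor C = 1 - 12/(11^3 - 11) = 0.990909. Corrected H = 1.785985 / 0.990909 = 1.802370.
Step 5: Under H0, H ~ chi^2(2); p-value = 0.406088.
Step 6: alpha = 0.05. fail to reject H0.

H = 1.8024, df = 2, p = 0.406088, fail to reject H0.


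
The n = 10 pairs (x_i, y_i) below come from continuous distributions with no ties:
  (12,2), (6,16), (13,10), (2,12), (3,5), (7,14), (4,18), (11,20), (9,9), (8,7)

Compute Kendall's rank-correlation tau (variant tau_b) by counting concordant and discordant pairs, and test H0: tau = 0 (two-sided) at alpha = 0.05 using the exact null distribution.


Step 1: Enumerate the 45 unordered pairs (i,j) with i<j and classify each by sign(x_j-x_i) * sign(y_j-y_i).
  (1,2):dx=-6,dy=+14->D; (1,3):dx=+1,dy=+8->C; (1,4):dx=-10,dy=+10->D; (1,5):dx=-9,dy=+3->D
  (1,6):dx=-5,dy=+12->D; (1,7):dx=-8,dy=+16->D; (1,8):dx=-1,dy=+18->D; (1,9):dx=-3,dy=+7->D
  (1,10):dx=-4,dy=+5->D; (2,3):dx=+7,dy=-6->D; (2,4):dx=-4,dy=-4->C; (2,5):dx=-3,dy=-11->C
  (2,6):dx=+1,dy=-2->D; (2,7):dx=-2,dy=+2->D; (2,8):dx=+5,dy=+4->C; (2,9):dx=+3,dy=-7->D
  (2,10):dx=+2,dy=-9->D; (3,4):dx=-11,dy=+2->D; (3,5):dx=-10,dy=-5->C; (3,6):dx=-6,dy=+4->D
  (3,7):dx=-9,dy=+8->D; (3,8):dx=-2,dy=+10->D; (3,9):dx=-4,dy=-1->C; (3,10):dx=-5,dy=-3->C
  (4,5):dx=+1,dy=-7->D; (4,6):dx=+5,dy=+2->C; (4,7):dx=+2,dy=+6->C; (4,8):dx=+9,dy=+8->C
  (4,9):dx=+7,dy=-3->D; (4,10):dx=+6,dy=-5->D; (5,6):dx=+4,dy=+9->C; (5,7):dx=+1,dy=+13->C
  (5,8):dx=+8,dy=+15->C; (5,9):dx=+6,dy=+4->C; (5,10):dx=+5,dy=+2->C; (6,7):dx=-3,dy=+4->D
  (6,8):dx=+4,dy=+6->C; (6,9):dx=+2,dy=-5->D; (6,10):dx=+1,dy=-7->D; (7,8):dx=+7,dy=+2->C
  (7,9):dx=+5,dy=-9->D; (7,10):dx=+4,dy=-11->D; (8,9):dx=-2,dy=-11->C; (8,10):dx=-3,dy=-13->C
  (9,10):dx=-1,dy=-2->C
Step 2: C = 20, D = 25, total pairs = 45.
Step 3: tau = (C - D)/(n(n-1)/2) = (20 - 25)/45 = -0.111111.
Step 4: Exact two-sided p-value (enumerate n! = 3628800 permutations of y under H0): p = 0.727490.
Step 5: alpha = 0.05. fail to reject H0.

tau_b = -0.1111 (C=20, D=25), p = 0.727490, fail to reject H0.


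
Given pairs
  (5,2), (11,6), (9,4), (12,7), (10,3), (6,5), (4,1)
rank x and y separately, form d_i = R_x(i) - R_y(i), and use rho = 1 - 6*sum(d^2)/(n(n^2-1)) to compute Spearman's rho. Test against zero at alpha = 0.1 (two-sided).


Step 1: Rank x and y separately (midranks; no ties here).
rank(x): 5->2, 11->6, 9->4, 12->7, 10->5, 6->3, 4->1
rank(y): 2->2, 6->6, 4->4, 7->7, 3->3, 5->5, 1->1
Step 2: d_i = R_x(i) - R_y(i); compute d_i^2.
  (2-2)^2=0, (6-6)^2=0, (4-4)^2=0, (7-7)^2=0, (5-3)^2=4, (3-5)^2=4, (1-1)^2=0
sum(d^2) = 8.
Step 3: rho = 1 - 6*8 / (7*(7^2 - 1)) = 1 - 48/336 = 0.857143.
Step 4: Under H0, t = rho * sqrt((n-2)/(1-rho^2)) = 3.7210 ~ t(5).
Step 5: Two-sided p-value from the t-distribution with 5 df = 0.013697.
Step 6: alpha = 0.1. reject H0.

rho = 0.8571, p = 0.013697, reject H0 at alpha = 0.1.


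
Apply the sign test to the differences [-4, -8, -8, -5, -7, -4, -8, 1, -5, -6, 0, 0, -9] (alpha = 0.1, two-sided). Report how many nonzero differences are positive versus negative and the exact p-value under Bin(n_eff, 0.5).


Step 1: Discard zero differences. Original n = 13; n_eff = number of nonzero differences = 11.
Nonzero differences (with sign): -4, -8, -8, -5, -7, -4, -8, +1, -5, -6, -9
Step 2: Count signs: positive = 1, negative = 10.
Step 3: Under H0: P(positive) = 0.5, so the number of positives S ~ Bin(11, 0.5).
Step 4: Two-sided exact p-value = sum of Bin(11,0.5) probabilities at or below the observed probability = 0.011719.
Step 5: alpha = 0.1. reject H0.

n_eff = 11, pos = 1, neg = 10, p = 0.011719, reject H0.


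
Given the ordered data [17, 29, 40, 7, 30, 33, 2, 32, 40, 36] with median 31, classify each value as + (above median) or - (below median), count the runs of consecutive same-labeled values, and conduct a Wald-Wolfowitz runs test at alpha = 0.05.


Step 1: Compute median = 31; label A = above, B = below.
Labels in order: BBABBABAAA  (n_A = 5, n_B = 5)
Step 2: Count runs R = 6.
Step 3: Under H0 (random ordering), E[R] = 2*n_A*n_B/(n_A+n_B) + 1 = 2*5*5/10 + 1 = 6.0000.
        Var[R] = 2*n_A*n_B*(2*n_A*n_B - n_A - n_B) / ((n_A+n_B)^2 * (n_A+n_B-1)) = 2000/900 = 2.2222.
        SD[R] = 1.4907.
Step 4: R = E[R], so z = 0 with no continuity correction.
Step 5: Two-sided p-value via normal approximation = 2*(1 - Phi(|z|)) = 1.000000.
Step 6: alpha = 0.05. fail to reject H0.

R = 6, z = 0.0000, p = 1.000000, fail to reject H0.


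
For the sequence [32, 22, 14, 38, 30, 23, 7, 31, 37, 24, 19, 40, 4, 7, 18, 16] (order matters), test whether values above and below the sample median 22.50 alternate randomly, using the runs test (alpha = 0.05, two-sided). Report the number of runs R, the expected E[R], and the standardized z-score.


Step 1: Compute median = 22.50; label A = above, B = below.
Labels in order: ABBAAABAAABABBBB  (n_A = 8, n_B = 8)
Step 2: Count runs R = 8.
Step 3: Under H0 (random ordering), E[R] = 2*n_A*n_B/(n_A+n_B) + 1 = 2*8*8/16 + 1 = 9.0000.
        Var[R] = 2*n_A*n_B*(2*n_A*n_B - n_A - n_B) / ((n_A+n_B)^2 * (n_A+n_B-1)) = 14336/3840 = 3.7333.
        SD[R] = 1.9322.
Step 4: Continuity-corrected z = (R + 0.5 - E[R]) / SD[R] = (8 + 0.5 - 9.0000) / 1.9322 = -0.2588.
Step 5: Two-sided p-value via normal approximation = 2*(1 - Phi(|z|)) = 0.795809.
Step 6: alpha = 0.05. fail to reject H0.

R = 8, z = -0.2588, p = 0.795809, fail to reject H0.


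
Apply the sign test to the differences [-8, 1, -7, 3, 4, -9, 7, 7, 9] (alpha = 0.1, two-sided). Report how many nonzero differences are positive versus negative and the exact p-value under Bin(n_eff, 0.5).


Step 1: Discard zero differences. Original n = 9; n_eff = number of nonzero differences = 9.
Nonzero differences (with sign): -8, +1, -7, +3, +4, -9, +7, +7, +9
Step 2: Count signs: positive = 6, negative = 3.
Step 3: Under H0: P(positive) = 0.5, so the number of positives S ~ Bin(9, 0.5).
Step 4: Two-sided exact p-value = sum of Bin(9,0.5) probabilities at or below the observed probability = 0.507812.
Step 5: alpha = 0.1. fail to reject H0.

n_eff = 9, pos = 6, neg = 3, p = 0.507812, fail to reject H0.


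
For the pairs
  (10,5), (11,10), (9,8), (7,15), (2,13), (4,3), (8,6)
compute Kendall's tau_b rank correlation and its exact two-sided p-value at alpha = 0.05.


Step 1: Enumerate the 21 unordered pairs (i,j) with i<j and classify each by sign(x_j-x_i) * sign(y_j-y_i).
  (1,2):dx=+1,dy=+5->C; (1,3):dx=-1,dy=+3->D; (1,4):dx=-3,dy=+10->D; (1,5):dx=-8,dy=+8->D
  (1,6):dx=-6,dy=-2->C; (1,7):dx=-2,dy=+1->D; (2,3):dx=-2,dy=-2->C; (2,4):dx=-4,dy=+5->D
  (2,5):dx=-9,dy=+3->D; (2,6):dx=-7,dy=-7->C; (2,7):dx=-3,dy=-4->C; (3,4):dx=-2,dy=+7->D
  (3,5):dx=-7,dy=+5->D; (3,6):dx=-5,dy=-5->C; (3,7):dx=-1,dy=-2->C; (4,5):dx=-5,dy=-2->C
  (4,6):dx=-3,dy=-12->C; (4,7):dx=+1,dy=-9->D; (5,6):dx=+2,dy=-10->D; (5,7):dx=+6,dy=-7->D
  (6,7):dx=+4,dy=+3->C
Step 2: C = 10, D = 11, total pairs = 21.
Step 3: tau = (C - D)/(n(n-1)/2) = (10 - 11)/21 = -0.047619.
Step 4: Exact two-sided p-value (enumerate n! = 5040 permutations of y under H0): p = 1.000000.
Step 5: alpha = 0.05. fail to reject H0.

tau_b = -0.0476 (C=10, D=11), p = 1.000000, fail to reject H0.


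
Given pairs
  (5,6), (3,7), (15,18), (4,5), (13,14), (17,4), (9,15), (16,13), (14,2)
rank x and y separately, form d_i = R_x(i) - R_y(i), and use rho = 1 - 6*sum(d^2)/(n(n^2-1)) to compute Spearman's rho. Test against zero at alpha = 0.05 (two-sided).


Step 1: Rank x and y separately (midranks; no ties here).
rank(x): 5->3, 3->1, 15->7, 4->2, 13->5, 17->9, 9->4, 16->8, 14->6
rank(y): 6->4, 7->5, 18->9, 5->3, 14->7, 4->2, 15->8, 13->6, 2->1
Step 2: d_i = R_x(i) - R_y(i); compute d_i^2.
  (3-4)^2=1, (1-5)^2=16, (7-9)^2=4, (2-3)^2=1, (5-7)^2=4, (9-2)^2=49, (4-8)^2=16, (8-6)^2=4, (6-1)^2=25
sum(d^2) = 120.
Step 3: rho = 1 - 6*120 / (9*(9^2 - 1)) = 1 - 720/720 = 0.000000.
Step 4: Under H0, t = rho * sqrt((n-2)/(1-rho^2)) = 0.0000 ~ t(7).
Step 5: Two-sided p-value from the t-distribution with 7 df = 1.000000.
Step 6: alpha = 0.05. fail to reject H0.

rho = 0.0000, p = 1.000000, fail to reject H0 at alpha = 0.05.


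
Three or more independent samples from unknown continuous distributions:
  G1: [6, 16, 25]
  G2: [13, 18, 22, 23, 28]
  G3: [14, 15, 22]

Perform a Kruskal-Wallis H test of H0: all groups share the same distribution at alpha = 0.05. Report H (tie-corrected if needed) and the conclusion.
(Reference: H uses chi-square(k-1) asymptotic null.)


Step 1: Combine all N = 11 observations and assign midranks.
sorted (value, group, rank): (6,G1,1), (13,G2,2), (14,G3,3), (15,G3,4), (16,G1,5), (18,G2,6), (22,G2,7.5), (22,G3,7.5), (23,G2,9), (25,G1,10), (28,G2,11)
Step 2: Sum ranks within each group.
R_1 = 16 (n_1 = 3)
R_2 = 35.5 (n_2 = 5)
R_3 = 14.5 (n_3 = 3)
Step 3: H = 12/(N(N+1)) * sum(R_i^2/n_i) - 3(N+1)
     = 12/(11*12) * (16^2/3 + 35.5^2/5 + 14.5^2/3) - 3*12
     = 0.090909 * 407.467 - 36
     = 1.042424.
Step 4: Ties present; correction factor C = 1 - 6/(11^3 - 11) = 0.995455. Corrected H = 1.042424 / 0.995455 = 1.047184.
Step 5: Under H0, H ~ chi^2(2); p-value = 0.592389.
Step 6: alpha = 0.05. fail to reject H0.

H = 1.0472, df = 2, p = 0.592389, fail to reject H0.


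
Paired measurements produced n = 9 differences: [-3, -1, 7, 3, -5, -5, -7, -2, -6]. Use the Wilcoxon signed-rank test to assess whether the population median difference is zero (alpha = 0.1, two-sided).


Step 1: Drop any zero differences (none here) and take |d_i|.
|d| = [3, 1, 7, 3, 5, 5, 7, 2, 6]
Step 2: Midrank |d_i| (ties get averaged ranks).
ranks: |3|->3.5, |1|->1, |7|->8.5, |3|->3.5, |5|->5.5, |5|->5.5, |7|->8.5, |2|->2, |6|->7
Step 3: Attach original signs; sum ranks with positive sign and with negative sign.
W+ = 8.5 + 3.5 = 12
W- = 3.5 + 1 + 5.5 + 5.5 + 8.5 + 2 + 7 = 33
(Check: W+ + W- = 45 should equal n(n+1)/2 = 45.)
Step 4: Test statistic W = min(W+, W-) = 12.
Step 5: Ties in |d|, so use the tie-corrected normal approximation.
        E[W] = n(n+1)/4 = 9*10/4 = 22.5.
        Tie groups: |d|=3 (t=2), |d|=5 (t=2), |d|=7 (t=2); sum(t^3 - t) = 18.
        Var[W] = n(n+1)(2n+1)/24 - sum(t^3-t)/48 = 1710/24 - 18/48 = 70.875.
        z = (W - E[W]) / sqrt(Var[W]) = (12 - 22.5) / 8.4187 = -1.2472.
        Two-sided p = 2*Phi(z) = 0.212317.
Step 6: alpha = 0.1. fail to reject H0.

W+ = 12, W- = 33, W = min = 12, p = 0.212317, fail to reject H0.


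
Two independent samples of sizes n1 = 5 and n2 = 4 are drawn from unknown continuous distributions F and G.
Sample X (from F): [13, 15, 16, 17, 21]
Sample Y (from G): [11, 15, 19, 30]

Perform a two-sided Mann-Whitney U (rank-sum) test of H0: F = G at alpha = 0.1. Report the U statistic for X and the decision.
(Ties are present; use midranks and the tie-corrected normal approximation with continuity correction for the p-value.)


Step 1: Combine and sort all 9 observations; assign midranks.
sorted (value, group): (11,Y), (13,X), (15,X), (15,Y), (16,X), (17,X), (19,Y), (21,X), (30,Y)
ranks: 11->1, 13->2, 15->3.5, 15->3.5, 16->5, 17->6, 19->7, 21->8, 30->9
Step 2: Rank sum for X: R1 = 2 + 3.5 + 5 + 6 + 8 = 24.5.
Step 3: U_X = R1 - n1(n1+1)/2 = 24.5 - 5*6/2 = 24.5 - 15 = 9.5.
       U_Y = n1*n2 - U_X = 20 - 9.5 = 10.5.
Step 4: Ties are present, so use the tie-corrected normal approximation (with continuity correction) for the p-value.
Step 5: p-value = 1.000000; compare to alpha = 0.1. fail to reject H0.

U_X = 9.5, p = 1.000000, fail to reject H0 at alpha = 0.1.


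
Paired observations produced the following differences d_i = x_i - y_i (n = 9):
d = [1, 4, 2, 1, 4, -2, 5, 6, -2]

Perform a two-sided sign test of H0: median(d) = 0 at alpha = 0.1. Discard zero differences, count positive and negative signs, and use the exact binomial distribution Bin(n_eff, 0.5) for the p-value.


Step 1: Discard zero differences. Original n = 9; n_eff = number of nonzero differences = 9.
Nonzero differences (with sign): +1, +4, +2, +1, +4, -2, +5, +6, -2
Step 2: Count signs: positive = 7, negative = 2.
Step 3: Under H0: P(positive) = 0.5, so the number of positives S ~ Bin(9, 0.5).
Step 4: Two-sided exact p-value = sum of Bin(9,0.5) probabilities at or below the observed probability = 0.179688.
Step 5: alpha = 0.1. fail to reject H0.

n_eff = 9, pos = 7, neg = 2, p = 0.179688, fail to reject H0.


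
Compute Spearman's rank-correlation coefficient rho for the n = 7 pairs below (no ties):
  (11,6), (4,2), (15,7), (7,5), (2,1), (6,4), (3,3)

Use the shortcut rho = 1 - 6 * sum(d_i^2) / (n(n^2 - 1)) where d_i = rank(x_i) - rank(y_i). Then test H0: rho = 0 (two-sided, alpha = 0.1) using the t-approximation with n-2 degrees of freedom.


Step 1: Rank x and y separately (midranks; no ties here).
rank(x): 11->6, 4->3, 15->7, 7->5, 2->1, 6->4, 3->2
rank(y): 6->6, 2->2, 7->7, 5->5, 1->1, 4->4, 3->3
Step 2: d_i = R_x(i) - R_y(i); compute d_i^2.
  (6-6)^2=0, (3-2)^2=1, (7-7)^2=0, (5-5)^2=0, (1-1)^2=0, (4-4)^2=0, (2-3)^2=1
sum(d^2) = 2.
Step 3: rho = 1 - 6*2 / (7*(7^2 - 1)) = 1 - 12/336 = 0.964286.
Step 4: Under H0, t = rho * sqrt((n-2)/(1-rho^2)) = 8.1408 ~ t(5).
Step 5: Two-sided p-value from the t-distribution with 5 df = 0.000454.
Step 6: alpha = 0.1. reject H0.

rho = 0.9643, p = 0.000454, reject H0 at alpha = 0.1.


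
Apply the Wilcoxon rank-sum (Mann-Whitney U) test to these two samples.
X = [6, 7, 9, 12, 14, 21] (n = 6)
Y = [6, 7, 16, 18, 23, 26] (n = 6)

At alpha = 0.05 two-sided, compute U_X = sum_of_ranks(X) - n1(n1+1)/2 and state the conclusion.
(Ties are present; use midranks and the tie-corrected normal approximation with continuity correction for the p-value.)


Step 1: Combine and sort all 12 observations; assign midranks.
sorted (value, group): (6,X), (6,Y), (7,X), (7,Y), (9,X), (12,X), (14,X), (16,Y), (18,Y), (21,X), (23,Y), (26,Y)
ranks: 6->1.5, 6->1.5, 7->3.5, 7->3.5, 9->5, 12->6, 14->7, 16->8, 18->9, 21->10, 23->11, 26->12
Step 2: Rank sum for X: R1 = 1.5 + 3.5 + 5 + 6 + 7 + 10 = 33.
Step 3: U_X = R1 - n1(n1+1)/2 = 33 - 6*7/2 = 33 - 21 = 12.
       U_Y = n1*n2 - U_X = 36 - 12 = 24.
Step 4: Ties are present, so use the tie-corrected normal approximation (with continuity correction) for the p-value.
Step 5: p-value = 0.376804; compare to alpha = 0.05. fail to reject H0.

U_X = 12, p = 0.376804, fail to reject H0 at alpha = 0.05.


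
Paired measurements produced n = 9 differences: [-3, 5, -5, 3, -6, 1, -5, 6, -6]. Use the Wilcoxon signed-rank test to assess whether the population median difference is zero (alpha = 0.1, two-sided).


Step 1: Drop any zero differences (none here) and take |d_i|.
|d| = [3, 5, 5, 3, 6, 1, 5, 6, 6]
Step 2: Midrank |d_i| (ties get averaged ranks).
ranks: |3|->2.5, |5|->5, |5|->5, |3|->2.5, |6|->8, |1|->1, |5|->5, |6|->8, |6|->8
Step 3: Attach original signs; sum ranks with positive sign and with negative sign.
W+ = 5 + 2.5 + 1 + 8 = 16.5
W- = 2.5 + 5 + 8 + 5 + 8 = 28.5
(Check: W+ + W- = 45 should equal n(n+1)/2 = 45.)
Step 4: Test statistic W = min(W+, W-) = 16.5.
Step 5: Ties in |d|, so use the tie-corrected normal approximation.
        E[W] = n(n+1)/4 = 9*10/4 = 22.5.
        Tie groups: |d|=3 (t=2), |d|=5 (t=3), |d|=6 (t=3); sum(t^3 - t) = 54.
        Var[W] = n(n+1)(2n+1)/24 - sum(t^3-t)/48 = 1710/24 - 54/48 = 70.125.
        z = (W - E[W]) / sqrt(Var[W]) = (16.5 - 22.5) / 8.3741 = -0.7165.
        Two-sided p = 2*Phi(z) = 0.473684.
Step 6: alpha = 0.1. fail to reject H0.

W+ = 16.5, W- = 28.5, W = min = 16.5, p = 0.473684, fail to reject H0.


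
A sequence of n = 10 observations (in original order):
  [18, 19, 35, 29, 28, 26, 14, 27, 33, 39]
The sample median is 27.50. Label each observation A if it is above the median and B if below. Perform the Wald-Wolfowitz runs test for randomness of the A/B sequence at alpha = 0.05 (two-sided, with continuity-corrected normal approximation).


Step 1: Compute median = 27.50; label A = above, B = below.
Labels in order: BBAAABBBAA  (n_A = 5, n_B = 5)
Step 2: Count runs R = 4.
Step 3: Under H0 (random ordering), E[R] = 2*n_A*n_B/(n_A+n_B) + 1 = 2*5*5/10 + 1 = 6.0000.
        Var[R] = 2*n_A*n_B*(2*n_A*n_B - n_A - n_B) / ((n_A+n_B)^2 * (n_A+n_B-1)) = 2000/900 = 2.2222.
        SD[R] = 1.4907.
Step 4: Continuity-corrected z = (R + 0.5 - E[R]) / SD[R] = (4 + 0.5 - 6.0000) / 1.4907 = -1.0062.
Step 5: Two-sided p-value via normal approximation = 2*(1 - Phi(|z|)) = 0.314305.
Step 6: alpha = 0.05. fail to reject H0.

R = 4, z = -1.0062, p = 0.314305, fail to reject H0.


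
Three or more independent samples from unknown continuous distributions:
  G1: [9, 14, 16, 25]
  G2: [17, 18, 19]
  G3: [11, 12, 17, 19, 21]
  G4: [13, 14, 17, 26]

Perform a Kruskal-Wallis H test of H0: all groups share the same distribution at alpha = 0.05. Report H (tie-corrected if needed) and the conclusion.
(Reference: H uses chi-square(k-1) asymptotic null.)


Step 1: Combine all N = 16 observations and assign midranks.
sorted (value, group, rank): (9,G1,1), (11,G3,2), (12,G3,3), (13,G4,4), (14,G1,5.5), (14,G4,5.5), (16,G1,7), (17,G2,9), (17,G3,9), (17,G4,9), (18,G2,11), (19,G2,12.5), (19,G3,12.5), (21,G3,14), (25,G1,15), (26,G4,16)
Step 2: Sum ranks within each group.
R_1 = 28.5 (n_1 = 4)
R_2 = 32.5 (n_2 = 3)
R_3 = 40.5 (n_3 = 5)
R_4 = 34.5 (n_4 = 4)
Step 3: H = 12/(N(N+1)) * sum(R_i^2/n_i) - 3(N+1)
     = 12/(16*17) * (28.5^2/4 + 32.5^2/3 + 40.5^2/5 + 34.5^2/4) - 3*17
     = 0.044118 * 1180.76 - 51
     = 1.092279.
Step 4: Ties present; correction factor C = 1 - 36/(16^3 - 16) = 0.991176. Corrected H = 1.092279 / 0.991176 = 1.102003.
Step 5: Under H0, H ~ chi^2(3); p-value = 0.776591.
Step 6: alpha = 0.05. fail to reject H0.

H = 1.1020, df = 3, p = 0.776591, fail to reject H0.


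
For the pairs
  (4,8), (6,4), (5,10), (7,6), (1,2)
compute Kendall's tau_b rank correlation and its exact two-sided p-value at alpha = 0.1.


Step 1: Enumerate the 10 unordered pairs (i,j) with i<j and classify each by sign(x_j-x_i) * sign(y_j-y_i).
  (1,2):dx=+2,dy=-4->D; (1,3):dx=+1,dy=+2->C; (1,4):dx=+3,dy=-2->D; (1,5):dx=-3,dy=-6->C
  (2,3):dx=-1,dy=+6->D; (2,4):dx=+1,dy=+2->C; (2,5):dx=-5,dy=-2->C; (3,4):dx=+2,dy=-4->D
  (3,5):dx=-4,dy=-8->C; (4,5):dx=-6,dy=-4->C
Step 2: C = 6, D = 4, total pairs = 10.
Step 3: tau = (C - D)/(n(n-1)/2) = (6 - 4)/10 = 0.200000.
Step 4: Exact two-sided p-value (enumerate n! = 120 permutations of y under H0): p = 0.816667.
Step 5: alpha = 0.1. fail to reject H0.

tau_b = 0.2000 (C=6, D=4), p = 0.816667, fail to reject H0.


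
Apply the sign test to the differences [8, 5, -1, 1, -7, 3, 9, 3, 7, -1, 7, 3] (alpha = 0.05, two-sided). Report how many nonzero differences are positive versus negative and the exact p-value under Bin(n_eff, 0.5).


Step 1: Discard zero differences. Original n = 12; n_eff = number of nonzero differences = 12.
Nonzero differences (with sign): +8, +5, -1, +1, -7, +3, +9, +3, +7, -1, +7, +3
Step 2: Count signs: positive = 9, negative = 3.
Step 3: Under H0: P(positive) = 0.5, so the number of positives S ~ Bin(12, 0.5).
Step 4: Two-sided exact p-value = sum of Bin(12,0.5) probabilities at or below the observed probability = 0.145996.
Step 5: alpha = 0.05. fail to reject H0.

n_eff = 12, pos = 9, neg = 3, p = 0.145996, fail to reject H0.


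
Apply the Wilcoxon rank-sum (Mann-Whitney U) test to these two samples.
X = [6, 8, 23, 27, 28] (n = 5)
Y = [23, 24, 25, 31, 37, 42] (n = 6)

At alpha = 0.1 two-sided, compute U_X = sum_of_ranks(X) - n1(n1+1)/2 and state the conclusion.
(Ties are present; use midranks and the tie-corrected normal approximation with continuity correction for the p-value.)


Step 1: Combine and sort all 11 observations; assign midranks.
sorted (value, group): (6,X), (8,X), (23,X), (23,Y), (24,Y), (25,Y), (27,X), (28,X), (31,Y), (37,Y), (42,Y)
ranks: 6->1, 8->2, 23->3.5, 23->3.5, 24->5, 25->6, 27->7, 28->8, 31->9, 37->10, 42->11
Step 2: Rank sum for X: R1 = 1 + 2 + 3.5 + 7 + 8 = 21.5.
Step 3: U_X = R1 - n1(n1+1)/2 = 21.5 - 5*6/2 = 21.5 - 15 = 6.5.
       U_Y = n1*n2 - U_X = 30 - 6.5 = 23.5.
Step 4: Ties are present, so use the tie-corrected normal approximation (with continuity correction) for the p-value.
Step 5: p-value = 0.143215; compare to alpha = 0.1. fail to reject H0.

U_X = 6.5, p = 0.143215, fail to reject H0 at alpha = 0.1.


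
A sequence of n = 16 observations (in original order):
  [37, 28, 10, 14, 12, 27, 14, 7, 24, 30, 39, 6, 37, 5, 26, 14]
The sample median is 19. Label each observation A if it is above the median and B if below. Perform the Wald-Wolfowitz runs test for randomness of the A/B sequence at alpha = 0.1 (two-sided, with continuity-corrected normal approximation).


Step 1: Compute median = 19; label A = above, B = below.
Labels in order: AABBBABBAAABABAB  (n_A = 8, n_B = 8)
Step 2: Count runs R = 10.
Step 3: Under H0 (random ordering), E[R] = 2*n_A*n_B/(n_A+n_B) + 1 = 2*8*8/16 + 1 = 9.0000.
        Var[R] = 2*n_A*n_B*(2*n_A*n_B - n_A - n_B) / ((n_A+n_B)^2 * (n_A+n_B-1)) = 14336/3840 = 3.7333.
        SD[R] = 1.9322.
Step 4: Continuity-corrected z = (R - 0.5 - E[R]) / SD[R] = (10 - 0.5 - 9.0000) / 1.9322 = 0.2588.
Step 5: Two-sided p-value via normal approximation = 2*(1 - Phi(|z|)) = 0.795809.
Step 6: alpha = 0.1. fail to reject H0.

R = 10, z = 0.2588, p = 0.795809, fail to reject H0.


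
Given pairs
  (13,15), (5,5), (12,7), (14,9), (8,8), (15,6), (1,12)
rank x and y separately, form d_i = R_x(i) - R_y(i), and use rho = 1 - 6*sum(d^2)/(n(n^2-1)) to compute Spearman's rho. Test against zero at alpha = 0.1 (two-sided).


Step 1: Rank x and y separately (midranks; no ties here).
rank(x): 13->5, 5->2, 12->4, 14->6, 8->3, 15->7, 1->1
rank(y): 15->7, 5->1, 7->3, 9->5, 8->4, 6->2, 12->6
Step 2: d_i = R_x(i) - R_y(i); compute d_i^2.
  (5-7)^2=4, (2-1)^2=1, (4-3)^2=1, (6-5)^2=1, (3-4)^2=1, (7-2)^2=25, (1-6)^2=25
sum(d^2) = 58.
Step 3: rho = 1 - 6*58 / (7*(7^2 - 1)) = 1 - 348/336 = -0.035714.
Step 4: Under H0, t = rho * sqrt((n-2)/(1-rho^2)) = -0.0799 ~ t(5).
Step 5: Two-sided p-value from the t-distribution with 5 df = 0.939408.
Step 6: alpha = 0.1. fail to reject H0.

rho = -0.0357, p = 0.939408, fail to reject H0 at alpha = 0.1.


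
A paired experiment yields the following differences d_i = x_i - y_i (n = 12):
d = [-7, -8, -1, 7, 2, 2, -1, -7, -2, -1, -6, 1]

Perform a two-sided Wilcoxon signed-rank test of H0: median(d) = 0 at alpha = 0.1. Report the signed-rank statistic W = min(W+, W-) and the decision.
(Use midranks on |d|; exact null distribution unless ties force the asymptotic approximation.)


Step 1: Drop any zero differences (none here) and take |d_i|.
|d| = [7, 8, 1, 7, 2, 2, 1, 7, 2, 1, 6, 1]
Step 2: Midrank |d_i| (ties get averaged ranks).
ranks: |7|->10, |8|->12, |1|->2.5, |7|->10, |2|->6, |2|->6, |1|->2.5, |7|->10, |2|->6, |1|->2.5, |6|->8, |1|->2.5
Step 3: Attach original signs; sum ranks with positive sign and with negative sign.
W+ = 10 + 6 + 6 + 2.5 = 24.5
W- = 10 + 12 + 2.5 + 2.5 + 10 + 6 + 2.5 + 8 = 53.5
(Check: W+ + W- = 78 should equal n(n+1)/2 = 78.)
Step 4: Test statistic W = min(W+, W-) = 24.5.
Step 5: Ties in |d|, so use the tie-corrected normal approximation.
        E[W] = n(n+1)/4 = 12*13/4 = 39.
        Tie groups: |d|=1 (t=4), |d|=2 (t=3), |d|=7 (t=3); sum(t^3 - t) = 108.
        Var[W] = n(n+1)(2n+1)/24 - sum(t^3-t)/48 = 3900/24 - 108/48 = 160.25.
        z = (W - E[W]) / sqrt(Var[W]) = (24.5 - 39) / 12.6590 = -1.1454.
        Two-sided p = 2*Phi(z) = 0.252031.
Step 6: alpha = 0.1. fail to reject H0.

W+ = 24.5, W- = 53.5, W = min = 24.5, p = 0.252031, fail to reject H0.


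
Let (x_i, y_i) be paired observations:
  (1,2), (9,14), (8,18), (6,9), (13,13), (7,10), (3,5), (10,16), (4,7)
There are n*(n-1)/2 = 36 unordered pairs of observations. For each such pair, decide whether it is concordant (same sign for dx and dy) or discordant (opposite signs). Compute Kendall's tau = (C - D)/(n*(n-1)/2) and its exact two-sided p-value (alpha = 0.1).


Step 1: Enumerate the 36 unordered pairs (i,j) with i<j and classify each by sign(x_j-x_i) * sign(y_j-y_i).
  (1,2):dx=+8,dy=+12->C; (1,3):dx=+7,dy=+16->C; (1,4):dx=+5,dy=+7->C; (1,5):dx=+12,dy=+11->C
  (1,6):dx=+6,dy=+8->C; (1,7):dx=+2,dy=+3->C; (1,8):dx=+9,dy=+14->C; (1,9):dx=+3,dy=+5->C
  (2,3):dx=-1,dy=+4->D; (2,4):dx=-3,dy=-5->C; (2,5):dx=+4,dy=-1->D; (2,6):dx=-2,dy=-4->C
  (2,7):dx=-6,dy=-9->C; (2,8):dx=+1,dy=+2->C; (2,9):dx=-5,dy=-7->C; (3,4):dx=-2,dy=-9->C
  (3,5):dx=+5,dy=-5->D; (3,6):dx=-1,dy=-8->C; (3,7):dx=-5,dy=-13->C; (3,8):dx=+2,dy=-2->D
  (3,9):dx=-4,dy=-11->C; (4,5):dx=+7,dy=+4->C; (4,6):dx=+1,dy=+1->C; (4,7):dx=-3,dy=-4->C
  (4,8):dx=+4,dy=+7->C; (4,9):dx=-2,dy=-2->C; (5,6):dx=-6,dy=-3->C; (5,7):dx=-10,dy=-8->C
  (5,8):dx=-3,dy=+3->D; (5,9):dx=-9,dy=-6->C; (6,7):dx=-4,dy=-5->C; (6,8):dx=+3,dy=+6->C
  (6,9):dx=-3,dy=-3->C; (7,8):dx=+7,dy=+11->C; (7,9):dx=+1,dy=+2->C; (8,9):dx=-6,dy=-9->C
Step 2: C = 31, D = 5, total pairs = 36.
Step 3: tau = (C - D)/(n(n-1)/2) = (31 - 5)/36 = 0.722222.
Step 4: Exact two-sided p-value (enumerate n! = 362880 permutations of y under H0): p = 0.005886.
Step 5: alpha = 0.1. reject H0.

tau_b = 0.7222 (C=31, D=5), p = 0.005886, reject H0.


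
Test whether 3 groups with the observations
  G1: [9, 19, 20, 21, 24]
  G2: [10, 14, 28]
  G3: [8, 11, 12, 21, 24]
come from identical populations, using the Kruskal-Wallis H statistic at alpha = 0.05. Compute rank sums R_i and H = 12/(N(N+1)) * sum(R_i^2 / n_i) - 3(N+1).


Step 1: Combine all N = 13 observations and assign midranks.
sorted (value, group, rank): (8,G3,1), (9,G1,2), (10,G2,3), (11,G3,4), (12,G3,5), (14,G2,6), (19,G1,7), (20,G1,8), (21,G1,9.5), (21,G3,9.5), (24,G1,11.5), (24,G3,11.5), (28,G2,13)
Step 2: Sum ranks within each group.
R_1 = 38 (n_1 = 5)
R_2 = 22 (n_2 = 3)
R_3 = 31 (n_3 = 5)
Step 3: H = 12/(N(N+1)) * sum(R_i^2/n_i) - 3(N+1)
     = 12/(13*14) * (38^2/5 + 22^2/3 + 31^2/5) - 3*14
     = 0.065934 * 642.333 - 42
     = 0.351648.
Step 4: Ties present; correction factor C = 1 - 12/(13^3 - 13) = 0.994505. Corrected H = 0.351648 / 0.994505 = 0.353591.
Step 5: Under H0, H ~ chi^2(2); p-value = 0.837951.
Step 6: alpha = 0.05. fail to reject H0.

H = 0.3536, df = 2, p = 0.837951, fail to reject H0.


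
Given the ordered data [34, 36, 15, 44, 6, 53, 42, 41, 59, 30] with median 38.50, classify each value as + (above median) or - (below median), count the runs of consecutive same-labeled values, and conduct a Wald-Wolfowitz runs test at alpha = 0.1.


Step 1: Compute median = 38.50; label A = above, B = below.
Labels in order: BBBABAAAAB  (n_A = 5, n_B = 5)
Step 2: Count runs R = 5.
Step 3: Under H0 (random ordering), E[R] = 2*n_A*n_B/(n_A+n_B) + 1 = 2*5*5/10 + 1 = 6.0000.
        Var[R] = 2*n_A*n_B*(2*n_A*n_B - n_A - n_B) / ((n_A+n_B)^2 * (n_A+n_B-1)) = 2000/900 = 2.2222.
        SD[R] = 1.4907.
Step 4: Continuity-corrected z = (R + 0.5 - E[R]) / SD[R] = (5 + 0.5 - 6.0000) / 1.4907 = -0.3354.
Step 5: Two-sided p-value via normal approximation = 2*(1 - Phi(|z|)) = 0.737316.
Step 6: alpha = 0.1. fail to reject H0.

R = 5, z = -0.3354, p = 0.737316, fail to reject H0.


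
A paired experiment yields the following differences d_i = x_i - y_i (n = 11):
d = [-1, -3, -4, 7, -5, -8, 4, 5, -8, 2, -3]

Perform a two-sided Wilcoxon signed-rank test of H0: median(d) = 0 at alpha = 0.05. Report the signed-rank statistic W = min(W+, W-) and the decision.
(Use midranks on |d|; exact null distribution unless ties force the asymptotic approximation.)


Step 1: Drop any zero differences (none here) and take |d_i|.
|d| = [1, 3, 4, 7, 5, 8, 4, 5, 8, 2, 3]
Step 2: Midrank |d_i| (ties get averaged ranks).
ranks: |1|->1, |3|->3.5, |4|->5.5, |7|->9, |5|->7.5, |8|->10.5, |4|->5.5, |5|->7.5, |8|->10.5, |2|->2, |3|->3.5
Step 3: Attach original signs; sum ranks with positive sign and with negative sign.
W+ = 9 + 5.5 + 7.5 + 2 = 24
W- = 1 + 3.5 + 5.5 + 7.5 + 10.5 + 10.5 + 3.5 = 42
(Check: W+ + W- = 66 should equal n(n+1)/2 = 66.)
Step 4: Test statistic W = min(W+, W-) = 24.
Step 5: Ties in |d|, so use the tie-corrected normal approximation.
        E[W] = n(n+1)/4 = 11*12/4 = 33.
        Tie groups: |d|=3 (t=2), |d|=4 (t=2), |d|=5 (t=2), |d|=8 (t=2); sum(t^3 - t) = 24.
        Var[W] = n(n+1)(2n+1)/24 - sum(t^3-t)/48 = 3036/24 - 24/48 = 126.
        z = (W - E[W]) / sqrt(Var[W]) = (24 - 33) / 11.2250 = -0.8018.
        Two-sided p = 2*Phi(z) = 0.422678.
Step 6: alpha = 0.05. fail to reject H0.

W+ = 24, W- = 42, W = min = 24, p = 0.422678, fail to reject H0.


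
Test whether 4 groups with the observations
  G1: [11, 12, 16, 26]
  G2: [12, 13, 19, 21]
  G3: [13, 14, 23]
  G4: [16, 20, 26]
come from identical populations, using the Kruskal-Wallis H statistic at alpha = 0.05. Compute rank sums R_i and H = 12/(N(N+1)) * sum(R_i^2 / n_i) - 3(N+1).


Step 1: Combine all N = 14 observations and assign midranks.
sorted (value, group, rank): (11,G1,1), (12,G1,2.5), (12,G2,2.5), (13,G2,4.5), (13,G3,4.5), (14,G3,6), (16,G1,7.5), (16,G4,7.5), (19,G2,9), (20,G4,10), (21,G2,11), (23,G3,12), (26,G1,13.5), (26,G4,13.5)
Step 2: Sum ranks within each group.
R_1 = 24.5 (n_1 = 4)
R_2 = 27 (n_2 = 4)
R_3 = 22.5 (n_3 = 3)
R_4 = 31 (n_4 = 3)
Step 3: H = 12/(N(N+1)) * sum(R_i^2/n_i) - 3(N+1)
     = 12/(14*15) * (24.5^2/4 + 27^2/4 + 22.5^2/3 + 31^2/3) - 3*15
     = 0.057143 * 821.396 - 45
     = 1.936905.
Step 4: Ties present; correction factor C = 1 - 24/(14^3 - 14) = 0.991209. Corrected H = 1.936905 / 0.991209 = 1.954084.
Step 5: Under H0, H ~ chi^2(3); p-value = 0.581991.
Step 6: alpha = 0.05. fail to reject H0.

H = 1.9541, df = 3, p = 0.581991, fail to reject H0.


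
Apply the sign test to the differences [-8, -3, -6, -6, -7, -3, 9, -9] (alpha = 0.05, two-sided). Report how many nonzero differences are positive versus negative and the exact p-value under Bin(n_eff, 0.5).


Step 1: Discard zero differences. Original n = 8; n_eff = number of nonzero differences = 8.
Nonzero differences (with sign): -8, -3, -6, -6, -7, -3, +9, -9
Step 2: Count signs: positive = 1, negative = 7.
Step 3: Under H0: P(positive) = 0.5, so the number of positives S ~ Bin(8, 0.5).
Step 4: Two-sided exact p-value = sum of Bin(8,0.5) probabilities at or below the observed probability = 0.070312.
Step 5: alpha = 0.05. fail to reject H0.

n_eff = 8, pos = 1, neg = 7, p = 0.070312, fail to reject H0.


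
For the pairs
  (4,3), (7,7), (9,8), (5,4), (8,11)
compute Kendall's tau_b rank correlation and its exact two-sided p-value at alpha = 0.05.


Step 1: Enumerate the 10 unordered pairs (i,j) with i<j and classify each by sign(x_j-x_i) * sign(y_j-y_i).
  (1,2):dx=+3,dy=+4->C; (1,3):dx=+5,dy=+5->C; (1,4):dx=+1,dy=+1->C; (1,5):dx=+4,dy=+8->C
  (2,3):dx=+2,dy=+1->C; (2,4):dx=-2,dy=-3->C; (2,5):dx=+1,dy=+4->C; (3,4):dx=-4,dy=-4->C
  (3,5):dx=-1,dy=+3->D; (4,5):dx=+3,dy=+7->C
Step 2: C = 9, D = 1, total pairs = 10.
Step 3: tau = (C - D)/(n(n-1)/2) = (9 - 1)/10 = 0.800000.
Step 4: Exact two-sided p-value (enumerate n! = 120 permutations of y under H0): p = 0.083333.
Step 5: alpha = 0.05. fail to reject H0.

tau_b = 0.8000 (C=9, D=1), p = 0.083333, fail to reject H0.


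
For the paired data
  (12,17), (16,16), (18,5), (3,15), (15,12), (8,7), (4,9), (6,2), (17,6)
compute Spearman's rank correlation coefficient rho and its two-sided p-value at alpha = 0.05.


Step 1: Rank x and y separately (midranks; no ties here).
rank(x): 12->5, 16->7, 18->9, 3->1, 15->6, 8->4, 4->2, 6->3, 17->8
rank(y): 17->9, 16->8, 5->2, 15->7, 12->6, 7->4, 9->5, 2->1, 6->3
Step 2: d_i = R_x(i) - R_y(i); compute d_i^2.
  (5-9)^2=16, (7-8)^2=1, (9-2)^2=49, (1-7)^2=36, (6-6)^2=0, (4-4)^2=0, (2-5)^2=9, (3-1)^2=4, (8-3)^2=25
sum(d^2) = 140.
Step 3: rho = 1 - 6*140 / (9*(9^2 - 1)) = 1 - 840/720 = -0.166667.
Step 4: Under H0, t = rho * sqrt((n-2)/(1-rho^2)) = -0.4472 ~ t(7).
Step 5: Two-sided p-value from the t-distribution with 7 df = 0.668231.
Step 6: alpha = 0.05. fail to reject H0.

rho = -0.1667, p = 0.668231, fail to reject H0 at alpha = 0.05.
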